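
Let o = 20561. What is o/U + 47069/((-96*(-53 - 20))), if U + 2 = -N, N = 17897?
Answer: 698396543/125436192 ≈ 5.5677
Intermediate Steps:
U = -17899 (U = -2 - 1*17897 = -2 - 17897 = -17899)
o/U + 47069/((-96*(-53 - 20))) = 20561/(-17899) + 47069/((-96*(-53 - 20))) = 20561*(-1/17899) + 47069/((-96*(-73))) = -20561/17899 + 47069/7008 = 698396543/125436192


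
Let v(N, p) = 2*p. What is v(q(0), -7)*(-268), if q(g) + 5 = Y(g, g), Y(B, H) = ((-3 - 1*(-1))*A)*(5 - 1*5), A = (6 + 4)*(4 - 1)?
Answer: 3752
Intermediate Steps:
A = 30 (A = 10*3 = 30)
Y(B, H) = 0 (Y(B, H) = ((-3 - 1*(-1))*30)*(5 - 1*5) = ((-3 + 1)*30)*(5 - 5) = -2*30*0 = -60*0 = 0)
q(g) = -5 (q(g) = -5 + 0 = -5)
v(q(0), -7)*(-268) = (2*(-7))*(-268) = -14*(-268) = 3752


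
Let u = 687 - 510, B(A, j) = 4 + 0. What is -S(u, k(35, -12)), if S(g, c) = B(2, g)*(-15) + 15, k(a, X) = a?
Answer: 45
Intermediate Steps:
B(A, j) = 4
u = 177
S(g, c) = -45 (S(g, c) = 4*(-15) + 15 = -60 + 15 = -45)
-S(u, k(35, -12)) = -1*(-45) = 45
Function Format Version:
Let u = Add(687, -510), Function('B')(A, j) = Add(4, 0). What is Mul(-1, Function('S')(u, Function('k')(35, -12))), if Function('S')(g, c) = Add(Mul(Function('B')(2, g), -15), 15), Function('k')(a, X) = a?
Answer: 45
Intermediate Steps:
Function('B')(A, j) = 4
u = 177
Function('S')(g, c) = -45 (Function('S')(g, c) = Add(Mul(4, -15), 15) = Add(-60, 15) = -45)
Mul(-1, Function('S')(u, Function('k')(35, -12))) = Mul(-1, -45) = 45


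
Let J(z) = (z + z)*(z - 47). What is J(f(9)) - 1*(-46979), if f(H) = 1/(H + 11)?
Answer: 9394861/200 ≈ 46974.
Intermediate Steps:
f(H) = 1/(11 + H)
J(z) = 2*z*(-47 + z) (J(z) = (2*z)*(-47 + z) = 2*z*(-47 + z))
J(f(9)) - 1*(-46979) = 2*(-47 + 1/(11 + 9))/(11 + 9) - 1*(-46979) = 2*(-47 + 1/20)/20 + 46979 = 2*(1/20)*(-47 + 1/20) + 46979 = 2*(1/20)*(-939/20) + 46979 = -939/200 + 46979 = 9394861/200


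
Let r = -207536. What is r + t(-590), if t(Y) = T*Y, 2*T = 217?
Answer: -271551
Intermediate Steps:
T = 217/2 (T = (1/2)*217 = 217/2 ≈ 108.50)
t(Y) = 217*Y/2
r + t(-590) = -207536 + (217/2)*(-590) = -207536 - 64015 = -271551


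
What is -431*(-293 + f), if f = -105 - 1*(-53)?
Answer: 148695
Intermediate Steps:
f = -52 (f = -105 + 53 = -52)
-431*(-293 + f) = -431*(-293 - 52) = -431*(-345) = 148695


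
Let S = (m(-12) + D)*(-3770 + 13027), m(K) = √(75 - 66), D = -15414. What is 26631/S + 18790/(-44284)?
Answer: -40632632099/95720286698 ≈ -0.42449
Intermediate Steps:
m(K) = 3 (m(K) = √9 = 3)
S = -142659627 (S = (3 - 15414)*(-3770 + 13027) = -15411*9257 = -142659627)
26631/S + 18790/(-44284) = 26631/(-142659627) + 18790/(-44284) = 26631*(-1/142659627) + 18790*(-1/44284) = -807/4323019 - 9395/22142 = -40632632099/95720286698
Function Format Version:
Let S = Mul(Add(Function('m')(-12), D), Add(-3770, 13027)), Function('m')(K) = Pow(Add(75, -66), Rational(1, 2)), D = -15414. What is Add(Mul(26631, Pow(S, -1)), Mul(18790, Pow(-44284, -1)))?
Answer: Rational(-40632632099, 95720286698) ≈ -0.42449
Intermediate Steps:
Function('m')(K) = 3 (Function('m')(K) = Pow(9, Rational(1, 2)) = 3)
S = -142659627 (S = Mul(Add(3, -15414), Add(-3770, 13027)) = Mul(-15411, 9257) = -142659627)
Add(Mul(26631, Pow(S, -1)), Mul(18790, Pow(-44284, -1))) = Add(Mul(26631, Pow(-142659627, -1)), Mul(18790, Pow(-44284, -1))) = Add(Mul(26631, Rational(-1, 142659627)), Mul(18790, Rational(-1, 44284))) = Add(Rational(-807, 4323019), Rational(-9395, 22142)) = Rational(-40632632099, 95720286698)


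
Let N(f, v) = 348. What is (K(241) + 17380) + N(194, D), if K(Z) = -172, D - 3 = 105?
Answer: 17556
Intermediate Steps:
D = 108 (D = 3 + 105 = 108)
(K(241) + 17380) + N(194, D) = (-172 + 17380) + 348 = 17208 + 348 = 17556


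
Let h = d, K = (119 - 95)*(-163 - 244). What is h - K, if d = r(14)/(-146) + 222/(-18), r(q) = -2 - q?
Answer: 2136515/219 ≈ 9755.8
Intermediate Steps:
K = -9768 (K = 24*(-407) = -9768)
d = -2677/219 (d = (-2 - 1*14)/(-146) + 222/(-18) = (-2 - 14)*(-1/146) + 222*(-1/18) = -16*(-1/146) - 37/3 = 8/73 - 37/3 = -2677/219 ≈ -12.224)
h = -2677/219 ≈ -12.224
h - K = -2677/219 - 1*(-9768) = -2677/219 + 9768 = 2136515/219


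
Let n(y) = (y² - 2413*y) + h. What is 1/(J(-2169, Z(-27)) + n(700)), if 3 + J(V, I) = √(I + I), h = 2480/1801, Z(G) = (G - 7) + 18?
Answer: -3889407223423/4663794514168567761 - 12974404*I*√2/4663794514168567761 ≈ -8.3396e-7 - 3.9343e-12*I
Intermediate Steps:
Z(G) = 11 + G (Z(G) = (-7 + G) + 18 = 11 + G)
h = 2480/1801 (h = 2480*(1/1801) = 2480/1801 ≈ 1.3770)
J(V, I) = -3 + √2*√I (J(V, I) = -3 + √(I + I) = -3 + √(2*I) = -3 + √2*√I)
n(y) = 2480/1801 + y² - 2413*y (n(y) = (y² - 2413*y) + 2480/1801 = 2480/1801 + y² - 2413*y)
1/(J(-2169, Z(-27)) + n(700)) = 1/((-3 + √2*√(11 - 27)) + (2480/1801 + 700² - 2413*700)) = 1/((-3 + √2*√(-16)) + (2480/1801 + 490000 - 1689100)) = 1/((-3 + √2*(4*I)) - 2159576620/1801) = 1/((-3 + 4*I*√2) - 2159576620/1801) = 1/(-2159582023/1801 + 4*I*√2)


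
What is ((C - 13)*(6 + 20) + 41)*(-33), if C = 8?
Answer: 2937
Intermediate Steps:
((C - 13)*(6 + 20) + 41)*(-33) = ((8 - 13)*(6 + 20) + 41)*(-33) = (-5*26 + 41)*(-33) = (-130 + 41)*(-33) = -89*(-33) = 2937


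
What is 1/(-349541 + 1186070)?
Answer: 1/836529 ≈ 1.1954e-6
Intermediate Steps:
1/(-349541 + 1186070) = 1/836529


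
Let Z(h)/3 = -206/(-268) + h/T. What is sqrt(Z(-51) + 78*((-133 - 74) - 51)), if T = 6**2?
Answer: I*sqrt(361381451)/134 ≈ 141.87*I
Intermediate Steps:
T = 36
Z(h) = 309/134 + h/12 (Z(h) = 3*(-206/(-268) + h/36) = 3*(-206*(-1/268) + h*(1/36)) = 3*(103/134 + h/36) = 309/134 + h/12)
sqrt(Z(-51) + 78*((-133 - 74) - 51)) = sqrt((309/134 + (1/12)*(-51)) + 78*((-133 - 74) - 51)) = sqrt((309/134 - 17/4) + 78*(-207 - 51)) = sqrt(-521/268 + 78*(-258)) = sqrt(-521/268 - 20124) = sqrt(-5393753/268) = I*sqrt(361381451)/134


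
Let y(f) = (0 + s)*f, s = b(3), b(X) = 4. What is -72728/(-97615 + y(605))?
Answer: 72728/95195 ≈ 0.76399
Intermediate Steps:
s = 4
y(f) = 4*f (y(f) = (0 + 4)*f = 4*f)
-72728/(-97615 + y(605)) = -72728/(-97615 + 4*605) = -72728/(-97615 + 2420) = -72728/(-95195) = -72728*(-1/95195) = 72728/95195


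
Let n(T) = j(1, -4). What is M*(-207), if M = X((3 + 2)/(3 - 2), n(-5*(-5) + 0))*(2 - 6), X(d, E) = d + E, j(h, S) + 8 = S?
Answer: -5796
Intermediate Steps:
j(h, S) = -8 + S
n(T) = -12 (n(T) = -8 - 4 = -12)
X(d, E) = E + d
M = 28 (M = (-12 + (3 + 2)/(3 - 2))*(2 - 6) = (-12 + 5/1)*(-4) = (-12 + 5*1)*(-4) = (-12 + 5)*(-4) = -7*(-4) = 28)
M*(-207) = 28*(-207) = -5796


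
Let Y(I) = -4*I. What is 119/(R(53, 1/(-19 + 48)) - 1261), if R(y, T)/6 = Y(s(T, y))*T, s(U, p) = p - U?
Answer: -100079/1097365 ≈ -0.091199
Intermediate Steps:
R(y, T) = 6*T*(-4*y + 4*T) (R(y, T) = 6*((-4*(y - T))*T) = 6*((-4*y + 4*T)*T) = 6*(T*(-4*y + 4*T)) = 6*T*(-4*y + 4*T))
119/(R(53, 1/(-19 + 48)) - 1261) = 119/(24*(1/(-19 + 48) - 1*53)/(-19 + 48) - 1261) = 119/(24*(1/29 - 53)/29 - 1261) = 119/(24*(1/29)*(1/29 - 53) - 1261) = 119/(24*(1/29)*(-1536/29) - 1261) = 119/(-36864/841 - 1261) = 119/(-1097365/841) = -841/1097365*119 = -100079/1097365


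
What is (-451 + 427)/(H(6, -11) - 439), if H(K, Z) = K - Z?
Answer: 12/211 ≈ 0.056872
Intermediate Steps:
(-451 + 427)/(H(6, -11) - 439) = (-451 + 427)/((6 - 1*(-11)) - 439) = -24/((6 + 11) - 439) = -24/(17 - 439) = -24/(-422) = -24*(-1/422) = 12/211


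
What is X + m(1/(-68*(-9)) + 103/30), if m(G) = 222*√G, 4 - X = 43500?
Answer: -43496 + 37*√893435/85 ≈ -43085.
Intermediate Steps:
X = -43496 (X = 4 - 1*43500 = 4 - 43500 = -43496)
X + m(1/(-68*(-9)) + 103/30) = -43496 + 222*√(1/(-68*(-9)) + 103/30) = -43496 + 222*√(-1/68*(-⅑) + 103*(1/30)) = -43496 + 222*√(1/612 + 103/30) = -43496 + 222*√(10511/3060) = -43496 + 222*(√893435/510) = -43496 + 37*√893435/85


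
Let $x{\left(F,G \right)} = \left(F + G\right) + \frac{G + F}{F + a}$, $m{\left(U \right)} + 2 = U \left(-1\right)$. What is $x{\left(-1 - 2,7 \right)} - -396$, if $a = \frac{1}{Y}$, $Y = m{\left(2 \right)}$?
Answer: $\frac{5184}{13} \approx 398.77$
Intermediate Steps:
$m{\left(U \right)} = -2 - U$ ($m{\left(U \right)} = -2 + U \left(-1\right) = -2 - U$)
$Y = -4$ ($Y = -2 - 2 = -4$)
$a = - \frac{1}{4}$ ($a = \frac{1}{-4} = - \frac{1}{4} \approx -0.25$)
$x{\left(F,G \right)} = F + G + \frac{F + G}{- \frac{1}{4} + F}$ ($x{\left(F,G \right)} = \left(F + G\right) + \frac{G + F}{F - \frac{1}{4}} = \left(F + G\right) + \frac{F + G}{- \frac{1}{4} + F} = F + G + \frac{F + G}{- \frac{1}{4} + F}$)
$x{\left(-1 - 2,7 \right)} - -396 = \frac{3 \left(-1 - 2\right) + 3 \cdot 7 + 4 \left(-1 - 2\right)^{2} + 4 \left(-1 - 2\right) 7}{-1 + 4 \left(-1 - 2\right)} - -396 = \frac{3 \left(-1 - 2\right) + 21 + 4 \left(-1 - 2\right)^{2} + 4 \left(-1 - 2\right) 7}{-1 + 4 \left(-1 - 2\right)} + 396 = \frac{3 \left(-3\right) + 21 + 4 \left(-3\right)^{2} + 4 \left(-3\right) 7}{-1 + 4 \left(-3\right)} + 396 = \frac{-9 + 21 + 4 \cdot 9 - 84}{-1 - 12} + 396 = \frac{-9 + 21 + 36 - 84}{-13} + 396 = \left(- \frac{1}{13}\right) \left(-36\right) + 396 = \frac{36}{13} + 396 = \frac{5184}{13}$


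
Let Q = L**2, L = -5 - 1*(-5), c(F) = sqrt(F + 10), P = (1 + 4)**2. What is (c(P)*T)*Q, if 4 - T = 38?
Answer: 0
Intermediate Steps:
P = 25 (P = 5**2 = 25)
c(F) = sqrt(10 + F)
T = -34 (T = 4 - 1*38 = 4 - 38 = -34)
L = 0 (L = -5 + 5 = 0)
Q = 0 (Q = 0**2 = 0)
(c(P)*T)*Q = (sqrt(10 + 25)*(-34))*0 = (sqrt(35)*(-34))*0 = -34*sqrt(35)*0 = 0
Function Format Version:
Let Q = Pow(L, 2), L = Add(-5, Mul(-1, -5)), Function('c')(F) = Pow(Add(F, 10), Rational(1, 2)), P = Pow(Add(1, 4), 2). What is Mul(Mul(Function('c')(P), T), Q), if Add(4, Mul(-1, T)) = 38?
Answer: 0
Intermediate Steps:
P = 25 (P = Pow(5, 2) = 25)
Function('c')(F) = Pow(Add(10, F), Rational(1, 2))
T = -34 (T = Add(4, Mul(-1, 38)) = Add(4, -38) = -34)
L = 0 (L = Add(-5, 5) = 0)
Q = 0 (Q = Pow(0, 2) = 0)
Mul(Mul(Function('c')(P), T), Q) = Mul(Mul(Pow(Add(10, 25), Rational(1, 2)), -34), 0) = Mul(Mul(Pow(35, Rational(1, 2)), -34), 0) = Mul(Mul(-34, Pow(35, Rational(1, 2))), 0) = 0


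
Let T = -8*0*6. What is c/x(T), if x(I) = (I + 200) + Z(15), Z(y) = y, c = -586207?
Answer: -586207/215 ≈ -2726.5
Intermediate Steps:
T = 0 (T = 0*6 = 0)
x(I) = 215 + I (x(I) = (I + 200) + 15 = (200 + I) + 15 = 215 + I)
c/x(T) = -586207/(215 + 0) = -586207/215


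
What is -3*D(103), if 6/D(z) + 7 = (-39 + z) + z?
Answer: -9/80 ≈ -0.11250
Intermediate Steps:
D(z) = 6/(-46 + 2*z) (D(z) = 6/(-7 + ((-39 + z) + z)) = 6/(-7 + (-39 + 2*z)) = 6/(-46 + 2*z))
-3*D(103) = -9/(-23 + 103) = -9/80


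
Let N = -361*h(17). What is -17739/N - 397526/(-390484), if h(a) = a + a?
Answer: 1475753725/599100077 ≈ 2.4633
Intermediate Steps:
h(a) = 2*a
N = -12274 (N = -722*17 = -361*34 = -12274)
-17739/N - 397526/(-390484) = -17739/(-12274) - 397526/(-390484) = -17739*(-1/12274) - 397526*(-1/390484) = 17739/12274 + 198763/195242 = 1475753725/599100077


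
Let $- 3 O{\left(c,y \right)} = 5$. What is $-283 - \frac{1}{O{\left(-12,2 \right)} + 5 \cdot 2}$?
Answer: $- \frac{7078}{25} \approx -283.12$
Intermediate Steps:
$O{\left(c,y \right)} = - \frac{5}{3}$ ($O{\left(c,y \right)} = \left(- \frac{1}{3}\right) 5 = - \frac{5}{3}$)
$-283 - \frac{1}{O{\left(-12,2 \right)} + 5 \cdot 2} = -283 - \frac{1}{- \frac{5}{3} + 5 \cdot 2} = -283 - \frac{1}{- \frac{5}{3} + 10} = -283 - \frac{1}{\frac{25}{3}} = -283 - \frac{3}{25} = - \frac{7078}{25}$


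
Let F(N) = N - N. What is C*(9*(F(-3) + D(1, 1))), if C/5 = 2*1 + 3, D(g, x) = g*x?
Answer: 225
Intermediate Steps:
F(N) = 0
C = 25 (C = 5*(2*1 + 3) = 5*(2 + 3) = 5*5 = 25)
C*(9*(F(-3) + D(1, 1))) = 25*(9*(0 + 1*1)) = 25*(9*(0 + 1)) = 25*(9*1) = 25*9 = 225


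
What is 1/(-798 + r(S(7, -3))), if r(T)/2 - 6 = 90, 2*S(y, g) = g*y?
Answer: -1/606 ≈ -0.0016502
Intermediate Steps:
S(y, g) = g*y/2 (S(y, g) = (g*y)/2 = g*y/2)
r(T) = 192 (r(T) = 12 + 2*90 = 12 + 180 = 192)
1/(-798 + r(S(7, -3))) = 1/(-798 + 192) = 1/(-606) = -1/606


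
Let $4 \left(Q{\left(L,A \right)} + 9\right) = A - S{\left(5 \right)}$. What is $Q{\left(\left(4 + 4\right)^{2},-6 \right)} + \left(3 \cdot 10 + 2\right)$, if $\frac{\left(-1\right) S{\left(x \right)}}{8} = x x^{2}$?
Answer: $\frac{543}{2} \approx 271.5$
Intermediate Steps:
$S{\left(x \right)} = - 8 x^{3}$ ($S{\left(x \right)} = - 8 x x^{2} = - 8 x^{3}$)
$Q{\left(L,A \right)} = 241 + \frac{A}{4}$ ($Q{\left(L,A \right)} = -9 + \frac{A - - 8 \cdot 5^{3}}{4} = -9 + \frac{A - \left(-8\right) 125}{4} = -9 + \frac{A - -1000}{4} = -9 + \frac{A + 1000}{4} = -9 + \frac{1000 + A}{4} = -9 + \left(250 + \frac{A}{4}\right) = 241 + \frac{A}{4}$)
$Q{\left(\left(4 + 4\right)^{2},-6 \right)} + \left(3 \cdot 10 + 2\right) = \left(241 + \frac{1}{4} \left(-6\right)\right) + \left(3 \cdot 10 + 2\right) = \left(241 - \frac{3}{2}\right) + \left(30 + 2\right) = \frac{479}{2} + 32 = \frac{543}{2}$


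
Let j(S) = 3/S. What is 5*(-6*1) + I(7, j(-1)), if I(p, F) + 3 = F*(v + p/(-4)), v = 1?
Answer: -123/4 ≈ -30.750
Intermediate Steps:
I(p, F) = -3 + F*(1 - p/4) (I(p, F) = -3 + F*(1 + p/(-4)) = -3 + F*(1 + p*(-¼)) = -3 + F*(1 - p/4))
5*(-6*1) + I(7, j(-1)) = 5*(-6*1) + (-3 + 3/(-1) - ¼*3/(-1)*7) = 5*(-6) + (-3 + 3*(-1) - ¼*3*(-1)*7) = -30 + (-3 - 3 - ¼*(-3)*7) = -30 + (-3 - 3 + 21/4) = -30 - ¾ = -123/4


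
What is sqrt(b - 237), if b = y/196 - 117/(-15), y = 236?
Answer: I*sqrt(279295)/35 ≈ 15.1*I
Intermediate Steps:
b = 2206/245 (b = 236/196 - 117/(-15) = 236*(1/196) - 117*(-1/15) = 59/49 + 39/5 = 2206/245 ≈ 9.0041)
sqrt(b - 237) = sqrt(2206/245 - 237) = sqrt(-55859/245) = I*sqrt(279295)/35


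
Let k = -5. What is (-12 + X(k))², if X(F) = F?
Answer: 289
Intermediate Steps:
(-12 + X(k))² = (-12 - 5)² = (-17)² = 289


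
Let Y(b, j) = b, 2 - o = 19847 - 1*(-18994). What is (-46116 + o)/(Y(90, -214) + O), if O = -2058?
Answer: 84955/1968 ≈ 43.168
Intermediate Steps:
o = -38839 (o = 2 - (19847 - 1*(-18994)) = 2 - (19847 + 18994) = 2 - 1*38841 = 2 - 38841 = -38839)
(-46116 + o)/(Y(90, -214) + O) = (-46116 - 38839)/(90 - 2058) = -84955/(-1968) = -84955*(-1/1968) = 84955/1968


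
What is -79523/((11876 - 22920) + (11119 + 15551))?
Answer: -79523/15626 ≈ -5.0891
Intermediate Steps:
-79523/((11876 - 22920) + (11119 + 15551)) = -79523/(-11044 + 26670) = -79523/15626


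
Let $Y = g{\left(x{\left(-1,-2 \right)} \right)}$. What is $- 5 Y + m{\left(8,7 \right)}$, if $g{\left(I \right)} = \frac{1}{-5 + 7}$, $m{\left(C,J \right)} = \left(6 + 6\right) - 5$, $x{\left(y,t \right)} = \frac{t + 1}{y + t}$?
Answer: $\frac{9}{2} \approx 4.5$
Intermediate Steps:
$x{\left(y,t \right)} = \frac{1 + t}{t + y}$
$m{\left(C,J \right)} = 7$ ($m{\left(C,J \right)} = 12 - 5 = 7$)
$g{\left(I \right)} = \frac{1}{2}$
$Y = \frac{1}{2} \approx 0.5$
$- 5 Y + m{\left(8,7 \right)} = \left(-5\right) \frac{1}{2} + 7 = - \frac{5}{2} + 7 = \frac{9}{2}$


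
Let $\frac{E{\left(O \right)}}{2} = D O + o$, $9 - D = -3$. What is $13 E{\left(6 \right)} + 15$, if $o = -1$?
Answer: $1861$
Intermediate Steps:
$D = 12$ ($D = 9 - -3 = 9 + 3 = 12$)
$E{\left(O \right)} = -2 + 24 O$ ($E{\left(O \right)} = 2 \left(12 O - 1\right) = 2 \left(-1 + 12 O\right) = -2 + 24 O$)
$13 E{\left(6 \right)} + 15 = 13 \left(-2 + 24 \cdot 6\right) + 15 = 13 \left(-2 + 144\right) + 15 = 13 \cdot 142 + 15 = 1846 + 15 = 1861$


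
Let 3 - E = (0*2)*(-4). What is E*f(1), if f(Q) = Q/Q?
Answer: 3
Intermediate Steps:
f(Q) = 1
E = 3 (E = 3 - 0*2*(-4) = 3 - 0*(-4) = 3 - 1*0 = 3 + 0 = 3)
E*f(1) = 3*1 = 3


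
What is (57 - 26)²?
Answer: 961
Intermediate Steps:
(57 - 26)² = 31² = 961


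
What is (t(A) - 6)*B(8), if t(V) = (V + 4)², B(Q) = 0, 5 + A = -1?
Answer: 0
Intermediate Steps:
A = -6 (A = -5 - 1 = -6)
t(V) = (4 + V)²
(t(A) - 6)*B(8) = ((4 - 6)² - 6)*0 = ((-2)² - 6)*0 = (4 - 6)*0 = -2*0 = 0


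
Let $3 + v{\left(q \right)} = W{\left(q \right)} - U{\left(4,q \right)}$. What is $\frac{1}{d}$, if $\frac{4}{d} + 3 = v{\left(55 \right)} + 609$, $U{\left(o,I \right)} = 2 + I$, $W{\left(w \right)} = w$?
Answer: $\frac{601}{4} \approx 150.25$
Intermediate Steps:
$v{\left(q \right)} = -5$ ($v{\left(q \right)} = -3 + \left(q - \left(2 + q\right)\right) = -3 - 2 = -5$)
$d = \frac{4}{601}$ ($d = \frac{4}{-3 + \left(-5 + 609\right)} = \frac{4}{-3 + 604} = \frac{4}{601} \approx 0.0066556$)
$\frac{1}{d} = \frac{1}{\frac{4}{601}} = \frac{601}{4}$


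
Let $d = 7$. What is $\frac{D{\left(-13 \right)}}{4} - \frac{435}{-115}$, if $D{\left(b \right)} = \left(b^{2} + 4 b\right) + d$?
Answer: $\frac{800}{23} \approx 34.783$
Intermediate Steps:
$D{\left(b \right)} = 7 + b^{2} + 4 b$ ($D{\left(b \right)} = \left(b^{2} + 4 b\right) + 7 = 7 + b^{2} + 4 b$)
$\frac{D{\left(-13 \right)}}{4} - \frac{435}{-115} = \frac{7 + \left(-13\right)^{2} + 4 \left(-13\right)}{4} - \frac{435}{-115} = \left(7 + 169 - 52\right) \frac{1}{4} - - \frac{87}{23} = 124 \cdot \frac{1}{4} + \frac{87}{23} = 31 + \frac{87}{23} = \frac{800}{23}$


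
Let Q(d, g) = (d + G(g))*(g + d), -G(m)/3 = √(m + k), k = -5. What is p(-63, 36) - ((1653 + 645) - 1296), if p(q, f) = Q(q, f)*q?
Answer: -108165 - 5103*√31 ≈ -1.3658e+5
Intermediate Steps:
G(m) = -3*√(-5 + m) (G(m) = -3*√(m - 5) = -3*√(-5 + m))
Q(d, g) = (d + g)*(d - 3*√(-5 + g)) (Q(d, g) = (d - 3*√(-5 + g))*(g + d) = (d - 3*√(-5 + g))*(d + g) = (d + g)*(d - 3*√(-5 + g)))
p(q, f) = q*(q² + f*q - 3*f*√(-5 + f) - 3*q*√(-5 + f)) (p(q, f) = (q² + q*f - 3*q*√(-5 + f) - 3*f*√(-5 + f))*q = (q² + f*q - 3*q*√(-5 + f) - 3*f*√(-5 + f))*q = (q² + f*q - 3*f*√(-5 + f) - 3*q*√(-5 + f))*q = q*(q² + f*q - 3*f*√(-5 + f) - 3*q*√(-5 + f)))
p(-63, 36) - ((1653 + 645) - 1296) = -63*((-63)² + 36*(-63) - 3*36*√(-5 + 36) - 3*(-63)*√(-5 + 36)) - ((1653 + 645) - 1296) = -63*(3969 - 2268 - 3*36*√31 - 3*(-63)*√31) - (2298 - 1296) = -63*(3969 - 2268 - 108*√31 + 189*√31) - 1*1002 = -63*(1701 + 81*√31) - 1002 = (-107163 - 5103*√31) - 1002 = -108165 - 5103*√31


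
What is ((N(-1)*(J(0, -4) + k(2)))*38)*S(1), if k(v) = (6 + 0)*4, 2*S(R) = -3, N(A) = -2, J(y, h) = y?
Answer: 2736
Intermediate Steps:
S(R) = -3/2 (S(R) = (½)*(-3) = -3/2)
k(v) = 24 (k(v) = 6*4 = 24)
((N(-1)*(J(0, -4) + k(2)))*38)*S(1) = (-2*(0 + 24)*38)*(-3/2) = (-2*24*38)*(-3/2) = -48*38*(-3/2) = -1824*(-3/2) = 2736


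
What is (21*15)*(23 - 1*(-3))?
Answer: 8190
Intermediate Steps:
(21*15)*(23 - 1*(-3)) = 315*(23 + 3) = 315*26 = 8190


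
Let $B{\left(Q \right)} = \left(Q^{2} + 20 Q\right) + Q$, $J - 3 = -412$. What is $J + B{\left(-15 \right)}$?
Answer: $-499$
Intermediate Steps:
$J = -409$ ($J = 3 - 412 = -409$)
$B{\left(Q \right)} = Q^{2} + 21 Q$
$J + B{\left(-15 \right)} = -409 - 15 \left(21 - 15\right) = -409 - 90 = -499$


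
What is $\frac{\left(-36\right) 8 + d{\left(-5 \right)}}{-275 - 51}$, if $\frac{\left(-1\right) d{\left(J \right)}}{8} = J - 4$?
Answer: $\frac{108}{163} \approx 0.66258$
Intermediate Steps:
$d{\left(J \right)} = 32 - 8 J$ ($d{\left(J \right)} = - 8 \left(J - 4\right) = - 8 \left(-4 + J\right) = 32 - 8 J$)
$\frac{\left(-36\right) 8 + d{\left(-5 \right)}}{-275 - 51} = \frac{\left(-36\right) 8 + \left(32 - -40\right)}{-275 - 51} = \frac{-288 + \left(32 + 40\right)}{-326} = \left(-288 + 72\right) \left(- \frac{1}{326}\right) = \left(-216\right) \left(- \frac{1}{326}\right) = \frac{108}{163}$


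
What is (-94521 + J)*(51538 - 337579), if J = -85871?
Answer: 51599508072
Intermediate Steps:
(-94521 + J)*(51538 - 337579) = (-94521 - 85871)*(51538 - 337579) = -180392*(-286041) = 51599508072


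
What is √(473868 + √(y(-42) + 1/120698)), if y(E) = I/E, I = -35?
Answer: √(15532452984926412 + 181047*√27315285078)/181047 ≈ 688.38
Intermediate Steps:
y(E) = -35/E
√(473868 + √(y(-42) + 1/120698)) = √(473868 + √(-35/(-42) + 1/120698)) = √(473868 + √(-35*(-1/42) + 1/120698)) = √(473868 + √(⅚ + 1/120698)) = √(473868 + √(150874/181047)) = √(473868 + √27315285078/181047)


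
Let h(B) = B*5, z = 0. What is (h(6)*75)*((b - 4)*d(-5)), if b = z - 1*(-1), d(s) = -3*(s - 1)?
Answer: -121500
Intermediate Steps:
h(B) = 5*B
d(s) = 3 - 3*s (d(s) = -3*(-1 + s) = 3 - 3*s)
b = 1 (b = 0 - 1*(-1) = 0 + 1 = 1)
(h(6)*75)*((b - 4)*d(-5)) = ((5*6)*75)*((1 - 4)*(3 - 3*(-5))) = (30*75)*(-3*(3 + 15)) = 2250*(-3*18) = 2250*(-54) = -121500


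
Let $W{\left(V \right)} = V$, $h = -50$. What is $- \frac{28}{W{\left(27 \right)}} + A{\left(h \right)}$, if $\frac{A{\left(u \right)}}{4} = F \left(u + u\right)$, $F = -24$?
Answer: $\frac{259172}{27} \approx 9599.0$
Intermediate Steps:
$A{\left(u \right)} = - 192 u$ ($A{\left(u \right)} = 4 \left(- 24 \left(u + u\right)\right) = 4 \left(- 24 \cdot 2 u\right) = 4 \left(- 48 u\right) = - 192 u$)
$- \frac{28}{W{\left(27 \right)}} + A{\left(h \right)} = - \frac{28}{27} - -9600 = \left(-28\right) \frac{1}{27} + 9600 = - \frac{28}{27} + 9600 = \frac{259172}{27}$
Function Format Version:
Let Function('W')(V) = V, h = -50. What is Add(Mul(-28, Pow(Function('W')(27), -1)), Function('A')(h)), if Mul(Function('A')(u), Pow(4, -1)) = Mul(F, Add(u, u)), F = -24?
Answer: Rational(259172, 27) ≈ 9599.0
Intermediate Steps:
Function('A')(u) = Mul(-192, u) (Function('A')(u) = Mul(4, Mul(-24, Add(u, u))) = Mul(4, Mul(-24, Mul(2, u))) = Mul(4, Mul(-48, u)) = Mul(-192, u))
Add(Mul(-28, Pow(Function('W')(27), -1)), Function('A')(h)) = Add(Mul(-28, Pow(27, -1)), Mul(-192, -50)) = Add(Mul(-28, Rational(1, 27)), 9600) = Add(Rational(-28, 27), 9600) = Rational(259172, 27)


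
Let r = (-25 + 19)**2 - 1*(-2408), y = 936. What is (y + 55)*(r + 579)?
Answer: 2995793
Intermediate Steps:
r = 2444 (r = (-6)**2 + 2408 = 36 + 2408 = 2444)
(y + 55)*(r + 579) = (936 + 55)*(2444 + 579) = 991*3023 = 2995793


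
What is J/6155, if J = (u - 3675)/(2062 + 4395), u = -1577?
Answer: -5252/39742835 ≈ -0.00013215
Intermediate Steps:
J = -5252/6457 (J = (-1577 - 3675)/(2062 + 4395) = -5252/6457 ≈ -0.81338)
J/6155 = -5252/6457/6155 = -5252/6457*1/6155 = -5252/39742835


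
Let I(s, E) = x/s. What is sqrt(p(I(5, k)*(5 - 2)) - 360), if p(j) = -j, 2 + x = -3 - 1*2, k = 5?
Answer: I*sqrt(8895)/5 ≈ 18.863*I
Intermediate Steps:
x = -7 (x = -2 + (-3 - 1*2) = -2 + (-3 - 2) = -2 - 5 = -7)
I(s, E) = -7/s
sqrt(p(I(5, k)*(5 - 2)) - 360) = sqrt(-(-7/5)*(5 - 2) - 360) = sqrt(-(-7*1/5)*3 - 360) = sqrt(-(-7)*3/5 - 360) = sqrt(-1*(-21/5) - 360) = sqrt(21/5 - 360) = sqrt(-1779/5) = I*sqrt(8895)/5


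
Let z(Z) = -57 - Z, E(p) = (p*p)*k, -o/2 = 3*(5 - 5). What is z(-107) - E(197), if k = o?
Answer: 50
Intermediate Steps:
o = 0 (o = -6*(5 - 5) = -6*0 = -2*0 = 0)
k = 0
E(p) = 0 (E(p) = (p*p)*0 = p²*0 = 0)
z(-107) - E(197) = (-57 - 1*(-107)) - 1*0 = (-57 + 107) + 0 = 50 + 0 = 50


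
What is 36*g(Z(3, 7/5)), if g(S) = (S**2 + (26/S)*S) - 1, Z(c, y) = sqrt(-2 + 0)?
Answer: 828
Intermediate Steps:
Z(c, y) = I*sqrt(2) (Z(c, y) = sqrt(-2) = I*sqrt(2))
g(S) = 25 + S**2 (g(S) = (S**2 + 26) - 1 = (26 + S**2) - 1 = 25 + S**2)
36*g(Z(3, 7/5)) = 36*(25 + (I*sqrt(2))**2) = 36*(25 - 2) = 36*23 = 828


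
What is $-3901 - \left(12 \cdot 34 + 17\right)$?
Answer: $-4326$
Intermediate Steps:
$-3901 - \left(12 \cdot 34 + 17\right) = -3901 - \left(408 + 17\right) = -3901 - 425 = -4326$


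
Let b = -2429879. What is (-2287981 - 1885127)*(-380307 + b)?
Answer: 11727209678088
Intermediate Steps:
(-2287981 - 1885127)*(-380307 + b) = (-2287981 - 1885127)*(-380307 - 2429879) = -4173108*(-2810186) = 11727209678088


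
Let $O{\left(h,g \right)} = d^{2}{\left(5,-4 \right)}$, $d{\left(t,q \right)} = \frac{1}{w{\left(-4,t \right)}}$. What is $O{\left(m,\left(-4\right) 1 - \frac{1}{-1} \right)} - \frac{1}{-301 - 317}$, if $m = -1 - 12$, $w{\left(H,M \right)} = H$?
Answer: $\frac{317}{4944} \approx 0.064118$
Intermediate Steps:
$d{\left(t,q \right)} = - \frac{1}{4}$ ($d{\left(t,q \right)} = \frac{1}{-4} = - \frac{1}{4}$)
$m = -13$ ($m = -1 - 12 = -13$)
$O{\left(h,g \right)} = \frac{1}{16}$ ($O{\left(h,g \right)} = \left(- \frac{1}{4}\right)^{2} = \frac{1}{16}$)
$O{\left(m,\left(-4\right) 1 - \frac{1}{-1} \right)} - \frac{1}{-301 - 317} = \frac{1}{16} - \frac{1}{-301 - 317} = \frac{1}{16} - \frac{1}{-618} = \frac{1}{16} - - \frac{1}{618} = \frac{1}{16} + \frac{1}{618} = \frac{317}{4944}$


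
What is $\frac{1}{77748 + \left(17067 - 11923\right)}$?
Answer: $\frac{1}{82892} \approx 1.2064 \cdot 10^{-5}$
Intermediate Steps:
$\frac{1}{77748 + \left(17067 - 11923\right)} = \frac{1}{77748 + 5144} = \frac{1}{82892}$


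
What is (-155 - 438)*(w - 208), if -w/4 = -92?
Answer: -94880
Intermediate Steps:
w = 368 (w = -4*(-92) = 368)
(-155 - 438)*(w - 208) = (-155 - 438)*(368 - 208) = -593*160 = -94880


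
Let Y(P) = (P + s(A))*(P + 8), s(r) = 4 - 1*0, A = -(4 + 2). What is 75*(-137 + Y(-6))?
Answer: -10575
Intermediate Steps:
A = -6 (A = -1*6 = -6)
s(r) = 4 (s(r) = 4 + 0 = 4)
Y(P) = (4 + P)*(8 + P) (Y(P) = (P + 4)*(P + 8) = (4 + P)*(8 + P))
75*(-137 + Y(-6)) = 75*(-137 + (32 + (-6)² + 12*(-6))) = 75*(-137 + (32 + 36 - 72)) = 75*(-137 - 4) = 75*(-141) = -10575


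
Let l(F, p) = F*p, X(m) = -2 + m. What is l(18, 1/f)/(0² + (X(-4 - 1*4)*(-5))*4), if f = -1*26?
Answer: -9/2600 ≈ -0.0034615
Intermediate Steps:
f = -26
l(18, 1/f)/(0² + (X(-4 - 1*4)*(-5))*4) = (18/(-26))/(0² + ((-2 + (-4 - 1*4))*(-5))*4) = (18*(-1/26))/(0 + ((-2 + (-4 - 4))*(-5))*4) = -9/13/(0 + ((-2 - 8)*(-5))*4) = -9/13/(0 - 10*(-5)*4) = -9/13/(0 + 50*4) = -9/13/(0 + 200) = -9/13/200 = (1/200)*(-9/13) = -9/2600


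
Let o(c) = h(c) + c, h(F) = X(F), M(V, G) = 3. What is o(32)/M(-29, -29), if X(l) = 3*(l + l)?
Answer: 224/3 ≈ 74.667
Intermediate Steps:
X(l) = 6*l (X(l) = 3*(2*l) = 6*l)
h(F) = 6*F
o(c) = 7*c (o(c) = 6*c + c = 7*c)
o(32)/M(-29, -29) = (7*32)/3 = 224*(⅓) = 224/3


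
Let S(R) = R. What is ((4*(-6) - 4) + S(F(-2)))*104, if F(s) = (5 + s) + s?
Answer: -2808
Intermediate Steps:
F(s) = 5 + 2*s
((4*(-6) - 4) + S(F(-2)))*104 = ((4*(-6) - 4) + (5 + 2*(-2)))*104 = ((-24 - 4) + (5 - 4))*104 = (-28 + 1)*104 = -27*104 = -2808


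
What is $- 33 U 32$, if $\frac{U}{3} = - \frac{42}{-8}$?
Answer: $-16632$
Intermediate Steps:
$U = \frac{63}{4}$ ($U = 3 \left(- \frac{42}{-8}\right) = 3 \left(\left(-42\right) \left(- \frac{1}{8}\right)\right) = 3 \cdot \frac{21}{4} = \frac{63}{4} \approx 15.75$)
$- 33 U 32 = \left(-33\right) \frac{63}{4} \cdot 32 = \left(- \frac{2079}{4}\right) 32 = -16632$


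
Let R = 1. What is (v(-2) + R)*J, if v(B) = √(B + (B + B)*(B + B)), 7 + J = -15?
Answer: -22 - 22*√14 ≈ -104.32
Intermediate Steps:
J = -22 (J = -7 - 15 = -22)
v(B) = √(B + 4*B²) (v(B) = √(B + (2*B)*(2*B)) = √(B + 4*B²))
(v(-2) + R)*J = (√(-2*(1 + 4*(-2))) + 1)*(-22) = (√(-2*(1 - 8)) + 1)*(-22) = (√(-2*(-7)) + 1)*(-22) = (√14 + 1)*(-22) = (1 + √14)*(-22) = -22 - 22*√14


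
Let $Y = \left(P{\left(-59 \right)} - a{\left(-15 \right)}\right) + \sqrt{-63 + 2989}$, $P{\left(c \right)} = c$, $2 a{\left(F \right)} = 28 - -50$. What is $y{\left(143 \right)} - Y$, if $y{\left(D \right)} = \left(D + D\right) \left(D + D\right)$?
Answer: $81894 - \sqrt{2926} \approx 81840.0$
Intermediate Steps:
$a{\left(F \right)} = 39$ ($a{\left(F \right)} = \frac{28 - -50}{2} = \frac{28 + 50}{2} = \frac{1}{2} \cdot 78 = 39$)
$y{\left(D \right)} = 4 D^{2}$ ($y{\left(D \right)} = 2 D 2 D = 4 D^{2}$)
$Y = -98 + \sqrt{2926}$ ($Y = \left(-59 - 39\right) + \sqrt{-63 + 2989} = \left(-59 - 39\right) + \sqrt{2926} = -98 + \sqrt{2926} \approx -43.907$)
$y{\left(143 \right)} - Y = 4 \cdot 143^{2} - \left(-98 + \sqrt{2926}\right) = 4 \cdot 20449 + \left(98 - \sqrt{2926}\right) = 81796 + \left(98 - \sqrt{2926}\right) = 81894 - \sqrt{2926}$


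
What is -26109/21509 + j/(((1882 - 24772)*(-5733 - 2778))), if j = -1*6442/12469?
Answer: -31711607073131284/26124514728477795 ≈ -1.2139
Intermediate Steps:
j = -6442/12469 (j = -6442*1/12469 = -6442/12469 ≈ -0.51664)
-26109/21509 + j/(((1882 - 24772)*(-5733 - 2778))) = -26109/21509 - 6442*1/((-5733 - 2778)*(1882 - 24772))/12469 = -26109*1/21509 - 6442/(12469*((-22890*(-8511)))) = -26109/21509 - 6442/12469/194816790 = -26109/21509 - 6442/12469*1/194816790 = -26109/21509 - 3221/1214585277255 = -31711607073131284/26124514728477795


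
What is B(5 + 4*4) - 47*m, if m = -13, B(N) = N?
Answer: 632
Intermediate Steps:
B(5 + 4*4) - 47*m = (5 + 4*4) - 47*(-13) = (5 + 16) + 611 = 21 + 611 = 632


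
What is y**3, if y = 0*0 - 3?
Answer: -27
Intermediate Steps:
y = -3 (y = 0 - 3 = -3)
y**3 = (-3)**3 = -27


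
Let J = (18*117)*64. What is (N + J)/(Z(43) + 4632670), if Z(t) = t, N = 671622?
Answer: 806406/4632713 ≈ 0.17407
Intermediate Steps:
J = 134784 (J = 2106*64 = 134784)
(N + J)/(Z(43) + 4632670) = (671622 + 134784)/(43 + 4632670) = 806406/4632713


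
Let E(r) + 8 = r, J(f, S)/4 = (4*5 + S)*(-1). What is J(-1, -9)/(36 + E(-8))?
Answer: -11/5 ≈ -2.2000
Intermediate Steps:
J(f, S) = -80 - 4*S (J(f, S) = 4*((4*5 + S)*(-1)) = 4*((20 + S)*(-1)) = 4*(-20 - S) = -80 - 4*S)
E(r) = -8 + r
J(-1, -9)/(36 + E(-8)) = (-80 - 4*(-9))/(36 + (-8 - 8)) = (-80 + 36)/(36 - 16) = -44/20 = -44*1/20 = -11/5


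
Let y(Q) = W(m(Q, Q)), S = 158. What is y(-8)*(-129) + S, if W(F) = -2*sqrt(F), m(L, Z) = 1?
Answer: 416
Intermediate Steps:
y(Q) = -2 (y(Q) = -2*sqrt(1) = -2*1 = -2)
y(-8)*(-129) + S = -2*(-129) + 158 = 258 + 158 = 416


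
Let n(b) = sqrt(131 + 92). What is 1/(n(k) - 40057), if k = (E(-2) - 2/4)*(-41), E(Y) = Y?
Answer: -40057/1604563026 - sqrt(223)/1604563026 ≈ -2.4974e-5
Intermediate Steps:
k = 205/2 (k = (-2 - 2/4)*(-41) = (-2 - 1*1/2)*(-41) = (-2 - 1/2)*(-41) = -5/2*(-41) = 205/2 ≈ 102.50)
n(b) = sqrt(223)
1/(n(k) - 40057) = 1/(sqrt(223) - 40057) = 1/(-40057 + sqrt(223))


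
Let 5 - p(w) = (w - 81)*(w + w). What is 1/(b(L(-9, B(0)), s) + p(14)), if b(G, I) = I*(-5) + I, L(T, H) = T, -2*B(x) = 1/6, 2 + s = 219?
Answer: 1/1013 ≈ 0.00098717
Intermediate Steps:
s = 217 (s = -2 + 219 = 217)
B(x) = -1/12 (B(x) = -½/6 = -½*⅙ = -1/12)
b(G, I) = -4*I (b(G, I) = -5*I + I = -4*I)
p(w) = 5 - 2*w*(-81 + w) (p(w) = 5 - (w - 81)*(w + w) = 5 - (-81 + w)*2*w = 5 - 2*w*(-81 + w))
1/(b(L(-9, B(0)), s) + p(14)) = 1/(-4*217 + (5 - 2*14² + 162*14)) = 1/(-868 + (5 - 2*196 + 2268)) = 1/(-868 + (5 - 392 + 2268)) = 1/(-868 + 1881) = 1/1013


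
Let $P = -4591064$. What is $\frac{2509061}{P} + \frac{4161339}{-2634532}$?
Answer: $- \frac{6428793792287}{3023826255512} \approx -2.126$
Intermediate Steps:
$\frac{2509061}{P} + \frac{4161339}{-2634532} = \frac{2509061}{-4591064} + \frac{4161339}{-2634532} = 2509061 \left(- \frac{1}{4591064}\right) + 4161339 \left(- \frac{1}{2634532}\right) = - \frac{2509061}{4591064} - \frac{4161339}{2634532} = - \frac{6428793792287}{3023826255512}$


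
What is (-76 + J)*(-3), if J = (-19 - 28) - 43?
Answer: 498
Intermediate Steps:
J = -90 (J = -47 - 43 = -90)
(-76 + J)*(-3) = (-76 - 90)*(-3) = -166*(-3) = 498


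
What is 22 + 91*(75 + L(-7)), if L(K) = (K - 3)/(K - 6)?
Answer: 6917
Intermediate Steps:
L(K) = (-3 + K)/(-6 + K)
22 + 91*(75 + L(-7)) = 22 + 91*(75 + (-3 - 7)/(-6 - 7)) = 22 + 91*(75 - 10/(-13)) = 22 + 91*(75 - 1/13*(-10)) = 22 + 91*(75 + 10/13) = 22 + 91*(985/13) = 22 + 6895 = 6917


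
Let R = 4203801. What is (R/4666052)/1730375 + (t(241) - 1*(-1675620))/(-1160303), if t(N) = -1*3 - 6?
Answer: -13528911395284312797/9368309314198038500 ≈ -1.4441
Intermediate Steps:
t(N) = -9 (t(N) = -3 - 6 = -9)
(R/4666052)/1730375 + (t(241) - 1*(-1675620))/(-1160303) = (4203801/4666052)/1730375 + (-9 - 1*(-1675620))/(-1160303) = (4203801*(1/4666052))*(1/1730375) + (-9 + 1675620)*(-1/1160303) = (4203801/4666052)*(1/1730375) + 1675611*(-1/1160303) = 4203801/8074019729500 - 1675611/1160303 = -13528911395284312797/9368309314198038500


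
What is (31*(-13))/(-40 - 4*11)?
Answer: 403/84 ≈ 4.7976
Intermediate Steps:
(31*(-13))/(-40 - 4*11) = -403/(-40 - 44) = -403/(-84) = -403*(-1/84) = 403/84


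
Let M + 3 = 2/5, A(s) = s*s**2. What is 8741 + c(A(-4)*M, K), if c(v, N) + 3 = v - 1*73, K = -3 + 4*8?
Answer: 44157/5 ≈ 8831.4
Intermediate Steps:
A(s) = s**3
M = -13/5 (M = -3 + 2/5 = -13/5 ≈ -2.6000)
K = 29 (K = -3 + 32 = 29)
c(v, N) = -76 + v (c(v, N) = -3 + (v - 1*73) = -3 + (v - 73) = -3 + (-73 + v) = -76 + v)
8741 + c(A(-4)*M, K) = 8741 + (-76 + (-4)**3*(-13/5)) = 8741 + (-76 - 64*(-13/5)) = 8741 + (-76 + 832/5) = 8741 + 452/5 = 44157/5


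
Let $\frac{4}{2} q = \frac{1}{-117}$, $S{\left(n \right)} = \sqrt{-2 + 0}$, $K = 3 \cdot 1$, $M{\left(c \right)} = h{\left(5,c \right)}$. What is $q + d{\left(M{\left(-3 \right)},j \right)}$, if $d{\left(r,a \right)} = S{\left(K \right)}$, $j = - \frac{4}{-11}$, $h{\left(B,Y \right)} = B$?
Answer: $- \frac{1}{234} + i \sqrt{2} \approx -0.0042735 + 1.4142 i$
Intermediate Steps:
$M{\left(c \right)} = 5$
$K = 3$
$j = \frac{4}{11}$ ($j = \left(-4\right) \left(- \frac{1}{11}\right) = \frac{4}{11} \approx 0.36364$)
$S{\left(n \right)} = i \sqrt{2}$ ($S{\left(n \right)} = \sqrt{-2} = i \sqrt{2}$)
$q = - \frac{1}{234}$ ($q = \frac{1}{2 \left(-117\right)} = \frac{1}{2} \left(- \frac{1}{117}\right) = - \frac{1}{234} \approx -0.0042735$)
$d{\left(r,a \right)} = i \sqrt{2}$
$q + d{\left(M{\left(-3 \right)},j \right)} = - \frac{1}{234} + i \sqrt{2}$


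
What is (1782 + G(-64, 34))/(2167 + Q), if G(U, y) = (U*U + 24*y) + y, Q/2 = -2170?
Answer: -6728/2173 ≈ -3.0962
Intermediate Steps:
Q = -4340 (Q = 2*(-2170) = -4340)
G(U, y) = U² + 25*y (G(U, y) = (U² + 24*y) + y = U² + 25*y)
(1782 + G(-64, 34))/(2167 + Q) = (1782 + ((-64)² + 25*34))/(2167 - 4340) = (1782 + (4096 + 850))/(-2173) = (1782 + 4946)*(-1/2173) = 6728*(-1/2173) = -6728/2173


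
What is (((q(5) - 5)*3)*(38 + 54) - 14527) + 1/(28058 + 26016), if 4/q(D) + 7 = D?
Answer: -890003965/54074 ≈ -16459.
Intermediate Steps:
q(D) = 4/(-7 + D)
(((q(5) - 5)*3)*(38 + 54) - 14527) + 1/(28058 + 26016) = (((4/(-7 + 5) - 5)*3)*(38 + 54) - 14527) + 1/(28058 + 26016) = (((4/(-2) - 5)*3)*92 - 14527) + 1/54074 = (((4*(-½) - 5)*3)*92 - 14527) + 1/54074 = (((-2 - 5)*3)*92 - 14527) + 1/54074 = (-7*3*92 - 14527) + 1/54074 = (-21*92 - 14527) + 1/54074 = (-1932 - 14527) + 1/54074 = -16459 + 1/54074 = -890003965/54074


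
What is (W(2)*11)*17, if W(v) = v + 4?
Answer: 1122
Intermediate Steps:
W(v) = 4 + v
(W(2)*11)*17 = ((4 + 2)*11)*17 = (6*11)*17 = 66*17 = 1122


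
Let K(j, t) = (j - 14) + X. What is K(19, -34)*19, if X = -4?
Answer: 19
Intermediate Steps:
K(j, t) = -18 + j (K(j, t) = (j - 14) - 4 = (-14 + j) - 4 = -18 + j)
K(19, -34)*19 = (-18 + 19)*19 = 1*19 = 19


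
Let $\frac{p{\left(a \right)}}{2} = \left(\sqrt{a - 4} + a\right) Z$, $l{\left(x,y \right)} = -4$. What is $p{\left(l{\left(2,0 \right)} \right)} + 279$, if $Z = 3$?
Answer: $255 + 12 i \sqrt{2} \approx 255.0 + 16.971 i$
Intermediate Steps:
$p{\left(a \right)} = 6 a + 6 \sqrt{-4 + a}$ ($p{\left(a \right)} = 2 \left(\sqrt{a - 4} + a\right) 3 = 2 \left(\sqrt{-4 + a} + a\right) 3 = 2 \left(a + \sqrt{-4 + a}\right) 3 = 2 \left(3 a + 3 \sqrt{-4 + a}\right) = 6 a + 6 \sqrt{-4 + a}$)
$p{\left(l{\left(2,0 \right)} \right)} + 279 = \left(6 \left(-4\right) + 6 \sqrt{-4 - 4}\right) + 279 = \left(-24 + 6 \sqrt{-8}\right) + 279 = \left(-24 + 6 \cdot 2 i \sqrt{2}\right) + 279 = \left(-24 + 12 i \sqrt{2}\right) + 279 = 255 + 12 i \sqrt{2}$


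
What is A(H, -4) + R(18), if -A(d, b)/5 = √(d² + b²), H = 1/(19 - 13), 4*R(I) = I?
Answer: 9/2 - 5*√577/6 ≈ -15.517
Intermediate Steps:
R(I) = I/4
H = ⅙ (H = 1/6 = ⅙ ≈ 0.16667)
A(d, b) = -5*√(b² + d²) (A(d, b) = -5*√(d² + b²) = -5*√(b² + d²))
A(H, -4) + R(18) = -5*√((-4)² + (⅙)²) + (¼)*18 = -5*√(16 + 1/36) + 9/2 = -5*√577/6 + 9/2 = 9/2 - 5*√577/6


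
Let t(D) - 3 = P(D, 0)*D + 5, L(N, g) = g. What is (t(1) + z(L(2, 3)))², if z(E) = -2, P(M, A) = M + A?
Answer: 49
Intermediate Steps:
P(M, A) = A + M
t(D) = 8 + D² (t(D) = 3 + ((0 + D)*D + 5) = 3 + (D*D + 5) = 3 + (D² + 5) = 3 + (5 + D²) = 8 + D²)
(t(1) + z(L(2, 3)))² = ((8 + 1²) - 2)² = ((8 + 1) - 2)² = (9 - 2)² = 7² = 49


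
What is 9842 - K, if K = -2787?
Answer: 12629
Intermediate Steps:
9842 - K = 9842 - 1*(-2787) = 9842 + 2787 = 12629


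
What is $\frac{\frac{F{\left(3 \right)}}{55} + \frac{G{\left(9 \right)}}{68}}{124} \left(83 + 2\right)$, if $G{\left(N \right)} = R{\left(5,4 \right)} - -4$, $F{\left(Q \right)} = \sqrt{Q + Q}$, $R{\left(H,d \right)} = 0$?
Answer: $\frac{5}{124} + \frac{17 \sqrt{6}}{1364} \approx 0.070851$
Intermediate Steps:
$F{\left(Q \right)} = \sqrt{2} \sqrt{Q}$ ($F{\left(Q \right)} = \sqrt{2 Q} = \sqrt{2} \sqrt{Q}$)
$G{\left(N \right)} = 4$ ($G{\left(N \right)} = 0 - -4 = 0 + 4 = 4$)
$\frac{\frac{F{\left(3 \right)}}{55} + \frac{G{\left(9 \right)}}{68}}{124} \left(83 + 2\right) = \frac{\frac{\sqrt{2} \sqrt{3}}{55} + \frac{4}{68}}{124} \left(83 + 2\right) = \left(\sqrt{6} \cdot \frac{1}{55} + 4 \cdot \frac{1}{68}\right) \frac{1}{124} \cdot 85 = \left(\frac{\sqrt{6}}{55} + \frac{1}{17}\right) \frac{1}{124} \cdot 85 = \left(\frac{1}{17} + \frac{\sqrt{6}}{55}\right) \frac{1}{124} \cdot 85 = \left(\frac{1}{2108} + \frac{\sqrt{6}}{6820}\right) 85 = \frac{5}{124} + \frac{17 \sqrt{6}}{1364}$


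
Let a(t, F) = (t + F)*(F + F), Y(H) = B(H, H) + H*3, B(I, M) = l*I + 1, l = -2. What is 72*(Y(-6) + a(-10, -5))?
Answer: 10440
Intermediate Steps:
B(I, M) = 1 - 2*I (B(I, M) = -2*I + 1 = 1 - 2*I)
Y(H) = 1 + H (Y(H) = (1 - 2*H) + H*3 = (1 - 2*H) + 3*H = 1 + H)
a(t, F) = 2*F*(F + t) (a(t, F) = (F + t)*(2*F) = 2*F*(F + t))
72*(Y(-6) + a(-10, -5)) = 72*((1 - 6) + 2*(-5)*(-5 - 10)) = 72*(-5 + 2*(-5)*(-15)) = 72*(-5 + 150) = 72*145 = 10440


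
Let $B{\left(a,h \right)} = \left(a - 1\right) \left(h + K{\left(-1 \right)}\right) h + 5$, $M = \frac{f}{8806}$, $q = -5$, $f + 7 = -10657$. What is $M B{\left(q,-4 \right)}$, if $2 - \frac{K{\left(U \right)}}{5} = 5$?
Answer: $\frac{2404732}{4403} \approx 546.16$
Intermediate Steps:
$f = -10664$ ($f = -7 - 10657 = -10664$)
$K{\left(U \right)} = -15$ ($K{\left(U \right)} = 10 - 25 = -15$)
$M = - \frac{5332}{4403}$ ($M = - \frac{10664}{8806} = \left(-10664\right) \frac{1}{8806} = - \frac{5332}{4403} \approx -1.211$)
$B{\left(a,h \right)} = 5 + h \left(-1 + a\right) \left(-15 + h\right)$ ($B{\left(a,h \right)} = \left(a - 1\right) \left(h - 15\right) h + 5 = \left(-1 + a\right) \left(-15 + h\right) h + 5 = h \left(-1 + a\right) \left(-15 + h\right) + 5 = 5 + h \left(-1 + a\right) \left(-15 + h\right)$)
$M B{\left(q,-4 \right)} = - \frac{5332 \left(5 - \left(-4\right)^{2} + 15 \left(-4\right) - 5 \left(-4\right)^{2} - \left(-75\right) \left(-4\right)\right)}{4403} = - \frac{5332 \left(5 - 16 - 60 - 80 - 300\right)}{4403} = \left(- \frac{5332}{4403}\right) \left(-451\right) = \frac{2404732}{4403}$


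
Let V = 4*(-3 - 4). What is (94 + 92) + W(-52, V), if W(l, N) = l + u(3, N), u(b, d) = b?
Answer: 137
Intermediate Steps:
V = -28 (V = 4*(-7) = -28)
W(l, N) = 3 + l (W(l, N) = l + 3 = 3 + l)
(94 + 92) + W(-52, V) = (94 + 92) + (3 - 52) = 186 - 49 = 137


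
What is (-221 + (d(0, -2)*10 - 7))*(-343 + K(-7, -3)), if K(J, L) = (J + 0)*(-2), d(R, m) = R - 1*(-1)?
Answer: 71722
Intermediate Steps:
d(R, m) = 1 + R (d(R, m) = R + 1 = 1 + R)
K(J, L) = -2*J (K(J, L) = J*(-2) = -2*J)
(-221 + (d(0, -2)*10 - 7))*(-343 + K(-7, -3)) = (-221 + ((1 + 0)*10 - 7))*(-343 - 2*(-7)) = (-221 + (1*10 - 7))*(-343 + 14) = (-221 + (10 - 7))*(-329) = (-221 + 3)*(-329) = -218*(-329) = 71722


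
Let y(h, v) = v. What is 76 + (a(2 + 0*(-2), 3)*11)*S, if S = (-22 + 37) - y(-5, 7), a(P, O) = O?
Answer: 340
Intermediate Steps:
S = 8 (S = (-22 + 37) - 1*7 = 15 - 7 = 8)
76 + (a(2 + 0*(-2), 3)*11)*S = 76 + (3*11)*8 = 76 + 33*8 = 76 + 264 = 340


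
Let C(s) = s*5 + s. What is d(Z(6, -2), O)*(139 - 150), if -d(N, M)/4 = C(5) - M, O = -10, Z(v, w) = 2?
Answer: 1760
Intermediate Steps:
C(s) = 6*s (C(s) = 5*s + s = 6*s)
d(N, M) = -120 + 4*M (d(N, M) = -4*(6*5 - M) = -4*(30 - M) = -120 + 4*M)
d(Z(6, -2), O)*(139 - 150) = (-120 + 4*(-10))*(139 - 150) = (-120 - 40)*(-11) = -160*(-11) = 1760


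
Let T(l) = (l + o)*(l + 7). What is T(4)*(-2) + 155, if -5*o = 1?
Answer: 357/5 ≈ 71.400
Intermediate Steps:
o = -1/5 (o = -1/5*1 = -1/5 ≈ -0.20000)
T(l) = (7 + l)*(-1/5 + l) (T(l) = (l - 1/5)*(l + 7) = (-1/5 + l)*(7 + l) = (7 + l)*(-1/5 + l))
T(4)*(-2) + 155 = (-7/5 + 4**2 + (34/5)*4)*(-2) + 155 = (-7/5 + 16 + 136/5)*(-2) + 155 = (209/5)*(-2) + 155 = -418/5 + 155 = 357/5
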